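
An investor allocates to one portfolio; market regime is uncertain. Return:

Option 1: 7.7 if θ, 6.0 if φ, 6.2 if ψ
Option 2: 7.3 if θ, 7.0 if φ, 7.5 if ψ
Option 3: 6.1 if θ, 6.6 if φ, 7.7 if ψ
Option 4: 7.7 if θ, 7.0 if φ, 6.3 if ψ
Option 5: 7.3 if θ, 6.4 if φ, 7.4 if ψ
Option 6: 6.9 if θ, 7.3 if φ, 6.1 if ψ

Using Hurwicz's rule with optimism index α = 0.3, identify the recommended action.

Option 2

Option 1: 0.3·7.7 + 0.7·6.0 = 6.51
Option 2: 0.3·7.5 + 0.7·7.0 = 7.15
Option 3: 0.3·7.7 + 0.7·6.1 = 6.58
Option 4: 0.3·7.7 + 0.7·6.3 = 6.72
Option 5: 0.3·7.4 + 0.7·6.4 = 6.7
Option 6: 0.3·7.3 + 0.7·6.1 = 6.46
Highest Hurwicz score = 7.15 → Option 2.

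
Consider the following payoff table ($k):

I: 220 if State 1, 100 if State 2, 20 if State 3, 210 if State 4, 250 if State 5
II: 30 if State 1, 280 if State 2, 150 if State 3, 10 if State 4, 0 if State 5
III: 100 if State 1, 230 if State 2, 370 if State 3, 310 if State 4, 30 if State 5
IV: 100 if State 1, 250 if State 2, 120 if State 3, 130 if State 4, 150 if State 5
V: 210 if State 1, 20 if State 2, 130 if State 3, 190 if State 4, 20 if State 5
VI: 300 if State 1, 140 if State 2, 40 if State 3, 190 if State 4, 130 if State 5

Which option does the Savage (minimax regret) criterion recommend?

Column bests: State 1=300, State 2=280, State 3=370, State 4=310, State 5=250.
I regrets: 80, 180, 350, 100, 0 → max 350
II regrets: 270, 0, 220, 300, 250 → max 300
III regrets: 200, 50, 0, 0, 220 → max 220
IV regrets: 200, 30, 250, 180, 100 → max 250
V regrets: 90, 260, 240, 120, 230 → max 260
VI regrets: 0, 140, 330, 120, 120 → max 330
Smallest max regret = 220 → III.

III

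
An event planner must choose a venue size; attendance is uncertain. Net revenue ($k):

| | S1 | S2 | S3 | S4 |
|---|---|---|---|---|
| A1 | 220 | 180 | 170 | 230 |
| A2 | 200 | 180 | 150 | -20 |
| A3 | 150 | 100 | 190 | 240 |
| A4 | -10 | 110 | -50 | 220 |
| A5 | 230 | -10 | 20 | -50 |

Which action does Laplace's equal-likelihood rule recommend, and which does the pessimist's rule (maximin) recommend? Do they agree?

laplace → A1; maximin → A1 (agree)

Row averages: A1=200, A2=127.5, A3=170, A4=67.5, A5=47.5
Highest average = 200 → A1.
Row minima: A1=170, A2=-20, A3=100, A4=-50, A5=-50
Best worst-case = 170 → A1.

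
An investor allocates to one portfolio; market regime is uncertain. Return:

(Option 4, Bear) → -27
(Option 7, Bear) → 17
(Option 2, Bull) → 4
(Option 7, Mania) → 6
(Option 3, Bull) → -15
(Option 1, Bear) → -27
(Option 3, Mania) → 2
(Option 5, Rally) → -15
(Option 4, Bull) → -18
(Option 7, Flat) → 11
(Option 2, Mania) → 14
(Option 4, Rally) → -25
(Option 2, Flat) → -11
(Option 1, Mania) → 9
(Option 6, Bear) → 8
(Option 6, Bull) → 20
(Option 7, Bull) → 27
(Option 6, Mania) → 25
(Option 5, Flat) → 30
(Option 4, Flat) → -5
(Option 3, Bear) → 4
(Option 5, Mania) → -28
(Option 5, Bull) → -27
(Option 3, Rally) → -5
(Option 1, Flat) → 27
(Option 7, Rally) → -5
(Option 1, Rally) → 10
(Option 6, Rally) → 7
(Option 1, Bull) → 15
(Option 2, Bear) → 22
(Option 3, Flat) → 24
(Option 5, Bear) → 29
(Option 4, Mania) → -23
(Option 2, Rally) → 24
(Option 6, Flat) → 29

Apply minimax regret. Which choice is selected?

Option 6

Column bests: Bear=29, Flat=30, Bull=27, Rally=24, Mania=25.
Option 1 regrets: 56, 3, 12, 14, 16 → max 56
Option 2 regrets: 7, 41, 23, 0, 11 → max 41
Option 3 regrets: 25, 6, 42, 29, 23 → max 42
Option 4 regrets: 56, 35, 45, 49, 48 → max 56
Option 5 regrets: 0, 0, 54, 39, 53 → max 54
Option 6 regrets: 21, 1, 7, 17, 0 → max 21
Option 7 regrets: 12, 19, 0, 29, 19 → max 29
Smallest max regret = 21 → Option 6.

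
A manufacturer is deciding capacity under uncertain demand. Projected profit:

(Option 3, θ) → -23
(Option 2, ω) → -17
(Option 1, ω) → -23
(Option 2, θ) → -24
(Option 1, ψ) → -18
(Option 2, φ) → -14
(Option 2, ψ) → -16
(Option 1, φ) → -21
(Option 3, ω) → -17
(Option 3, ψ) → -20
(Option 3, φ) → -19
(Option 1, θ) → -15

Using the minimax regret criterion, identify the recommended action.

Option 1

Column bests: θ=-15, φ=-14, ψ=-16, ω=-17.
Option 1 regrets: 0, 7, 2, 6 → max 7
Option 2 regrets: 9, 0, 0, 0 → max 9
Option 3 regrets: 8, 5, 4, 0 → max 8
Smallest max regret = 7 → Option 1.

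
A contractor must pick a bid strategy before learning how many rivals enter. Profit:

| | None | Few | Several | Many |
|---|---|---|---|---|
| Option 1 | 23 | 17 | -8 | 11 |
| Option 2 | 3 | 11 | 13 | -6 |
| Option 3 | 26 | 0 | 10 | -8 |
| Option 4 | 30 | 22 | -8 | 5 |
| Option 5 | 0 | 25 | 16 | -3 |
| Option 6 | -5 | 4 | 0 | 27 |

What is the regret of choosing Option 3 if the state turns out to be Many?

Best payoff under Many is 27.
Regret = 27 − (-8) = 35.

35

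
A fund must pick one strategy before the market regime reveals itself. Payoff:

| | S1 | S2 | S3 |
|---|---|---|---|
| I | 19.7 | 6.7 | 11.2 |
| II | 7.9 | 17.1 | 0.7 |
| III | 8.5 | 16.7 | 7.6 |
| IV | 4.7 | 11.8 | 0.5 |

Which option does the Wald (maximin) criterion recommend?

Row minima: I=6.7, II=0.7, III=7.6, IV=0.5
Best worst-case = 7.6 → III.

III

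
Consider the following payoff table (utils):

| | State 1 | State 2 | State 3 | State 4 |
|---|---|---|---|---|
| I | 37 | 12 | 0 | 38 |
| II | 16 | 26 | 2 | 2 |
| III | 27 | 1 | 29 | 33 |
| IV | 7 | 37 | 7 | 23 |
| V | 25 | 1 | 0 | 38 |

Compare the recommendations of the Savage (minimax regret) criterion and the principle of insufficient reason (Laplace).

Column bests: State 1=37, State 2=37, State 3=29, State 4=38.
I regrets: 0, 25, 29, 0 → max 29
II regrets: 21, 11, 27, 36 → max 36
III regrets: 10, 36, 0, 5 → max 36
IV regrets: 30, 0, 22, 15 → max 30
V regrets: 12, 36, 29, 0 → max 36
Smallest max regret = 29 → I.
Row averages: I=21.75, II=11.5, III=22.5, IV=18.5, V=16
Highest average = 22.5 → III.

minimax regret → I; laplace → III (disagree)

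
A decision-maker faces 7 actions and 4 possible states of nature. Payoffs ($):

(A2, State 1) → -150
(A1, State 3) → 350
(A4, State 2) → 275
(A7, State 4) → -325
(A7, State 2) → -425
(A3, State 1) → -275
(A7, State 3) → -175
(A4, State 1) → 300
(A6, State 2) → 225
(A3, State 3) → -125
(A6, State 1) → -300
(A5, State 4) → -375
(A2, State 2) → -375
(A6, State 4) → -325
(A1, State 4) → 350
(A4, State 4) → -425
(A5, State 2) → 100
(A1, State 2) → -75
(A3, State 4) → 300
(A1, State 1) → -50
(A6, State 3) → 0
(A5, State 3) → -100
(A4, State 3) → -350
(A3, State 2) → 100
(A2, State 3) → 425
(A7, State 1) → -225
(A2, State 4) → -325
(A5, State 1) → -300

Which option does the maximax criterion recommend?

A2

Row maxima: A1=350, A2=425, A3=300, A4=300, A5=100, A6=225, A7=-175
Best best-case = 425 → A2.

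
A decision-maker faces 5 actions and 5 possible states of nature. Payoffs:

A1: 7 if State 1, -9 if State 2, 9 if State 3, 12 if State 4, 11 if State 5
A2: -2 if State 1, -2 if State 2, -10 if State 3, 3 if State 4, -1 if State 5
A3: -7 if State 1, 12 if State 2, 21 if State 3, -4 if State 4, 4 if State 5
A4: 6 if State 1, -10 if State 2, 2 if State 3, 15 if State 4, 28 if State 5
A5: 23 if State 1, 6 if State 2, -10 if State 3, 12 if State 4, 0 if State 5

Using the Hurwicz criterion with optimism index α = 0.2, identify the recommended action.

A3

A1: 0.2·12 + 0.8·(-9) = -4.8
A2: 0.2·3 + 0.8·(-10) = -7.4
A3: 0.2·21 + 0.8·(-7) = -1.4
A4: 0.2·28 + 0.8·(-10) = -2.4
A5: 0.2·23 + 0.8·(-10) = -3.4
Highest Hurwicz score = -1.4 → A3.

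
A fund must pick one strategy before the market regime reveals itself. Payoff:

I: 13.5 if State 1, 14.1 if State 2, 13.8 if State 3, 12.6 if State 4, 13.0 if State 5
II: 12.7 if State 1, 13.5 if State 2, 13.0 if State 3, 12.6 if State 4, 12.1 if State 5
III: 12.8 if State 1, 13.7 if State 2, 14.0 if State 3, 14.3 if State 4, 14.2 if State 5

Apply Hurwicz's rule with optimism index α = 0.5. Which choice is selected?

I: 0.5·14.1 + 0.5·12.6 = 13.35
II: 0.5·13.5 + 0.5·12.1 = 12.8
III: 0.5·14.3 + 0.5·12.8 = 13.55
Highest Hurwicz score = 13.55 → III.

III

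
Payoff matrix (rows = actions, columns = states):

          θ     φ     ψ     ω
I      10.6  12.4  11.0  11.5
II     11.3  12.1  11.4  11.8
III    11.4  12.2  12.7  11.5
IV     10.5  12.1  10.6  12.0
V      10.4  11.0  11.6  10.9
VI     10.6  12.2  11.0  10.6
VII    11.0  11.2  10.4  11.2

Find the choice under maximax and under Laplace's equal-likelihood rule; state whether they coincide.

maximax → III; laplace → III (agree)

Row maxima: I=12.4, II=12.1, III=12.7, IV=12.1, V=11.6, VI=12.2, VII=11.2
Best best-case = 12.7 → III.
Row averages: I=11.375, II=11.65, III=11.95, IV=11.3, V=10.975, VI=11.1, VII=10.95
Highest average = 11.95 → III.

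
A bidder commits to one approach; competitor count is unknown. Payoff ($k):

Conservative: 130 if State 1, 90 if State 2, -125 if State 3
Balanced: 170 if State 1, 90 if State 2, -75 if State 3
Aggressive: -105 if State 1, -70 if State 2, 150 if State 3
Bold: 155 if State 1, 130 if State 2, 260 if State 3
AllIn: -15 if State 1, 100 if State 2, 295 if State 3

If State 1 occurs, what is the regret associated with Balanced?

0

Best payoff under State 1 is 170.
Regret = 170 − 170 = 0.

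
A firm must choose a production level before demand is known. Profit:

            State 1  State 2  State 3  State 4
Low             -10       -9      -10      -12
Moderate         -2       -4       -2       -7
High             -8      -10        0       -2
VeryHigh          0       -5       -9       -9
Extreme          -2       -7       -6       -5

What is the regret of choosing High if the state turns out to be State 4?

Best payoff under State 4 is -2.
Regret = -2 − (-2) = 0.

0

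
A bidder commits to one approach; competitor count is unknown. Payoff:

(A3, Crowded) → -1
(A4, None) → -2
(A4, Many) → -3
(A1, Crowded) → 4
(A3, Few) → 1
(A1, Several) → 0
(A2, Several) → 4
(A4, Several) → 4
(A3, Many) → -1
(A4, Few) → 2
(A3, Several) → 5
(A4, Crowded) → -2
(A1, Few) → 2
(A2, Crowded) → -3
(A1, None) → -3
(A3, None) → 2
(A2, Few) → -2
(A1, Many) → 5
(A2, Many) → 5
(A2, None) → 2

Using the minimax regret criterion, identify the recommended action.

A1

Column bests: None=2, Few=2, Several=5, Many=5, Crowded=4.
A1 regrets: 5, 0, 5, 0, 0 → max 5
A2 regrets: 0, 4, 1, 0, 7 → max 7
A3 regrets: 0, 1, 0, 6, 5 → max 6
A4 regrets: 4, 0, 1, 8, 6 → max 8
Smallest max regret = 5 → A1.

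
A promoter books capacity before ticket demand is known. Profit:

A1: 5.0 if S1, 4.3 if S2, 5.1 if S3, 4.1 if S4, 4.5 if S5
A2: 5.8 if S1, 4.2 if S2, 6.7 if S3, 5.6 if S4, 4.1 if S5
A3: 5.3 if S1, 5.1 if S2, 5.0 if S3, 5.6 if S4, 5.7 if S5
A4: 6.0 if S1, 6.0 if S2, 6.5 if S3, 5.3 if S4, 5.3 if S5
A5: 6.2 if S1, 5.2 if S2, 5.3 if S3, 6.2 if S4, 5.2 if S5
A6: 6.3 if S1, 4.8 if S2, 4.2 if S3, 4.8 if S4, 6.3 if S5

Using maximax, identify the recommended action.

Row maxima: A1=5.1, A2=6.7, A3=5.7, A4=6.5, A5=6.2, A6=6.3
Best best-case = 6.7 → A2.

A2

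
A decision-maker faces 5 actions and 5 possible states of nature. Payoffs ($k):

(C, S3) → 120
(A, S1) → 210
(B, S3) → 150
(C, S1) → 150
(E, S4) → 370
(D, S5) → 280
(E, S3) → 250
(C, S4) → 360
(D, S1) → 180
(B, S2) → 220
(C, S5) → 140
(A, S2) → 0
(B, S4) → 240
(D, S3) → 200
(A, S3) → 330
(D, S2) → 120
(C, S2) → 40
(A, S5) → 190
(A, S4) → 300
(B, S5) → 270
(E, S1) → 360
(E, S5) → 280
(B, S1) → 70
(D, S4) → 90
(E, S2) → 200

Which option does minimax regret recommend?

E

Column bests: S1=360, S2=220, S3=330, S4=370, S5=280.
A regrets: 150, 220, 0, 70, 90 → max 220
B regrets: 290, 0, 180, 130, 10 → max 290
C regrets: 210, 180, 210, 10, 140 → max 210
D regrets: 180, 100, 130, 280, 0 → max 280
E regrets: 0, 20, 80, 0, 0 → max 80
Smallest max regret = 80 → E.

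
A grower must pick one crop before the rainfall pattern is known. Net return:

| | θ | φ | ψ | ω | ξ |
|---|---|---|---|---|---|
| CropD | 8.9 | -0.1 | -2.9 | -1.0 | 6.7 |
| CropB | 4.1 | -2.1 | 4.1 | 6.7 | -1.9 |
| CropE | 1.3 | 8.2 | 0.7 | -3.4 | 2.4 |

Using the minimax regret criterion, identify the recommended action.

Column bests: θ=8.9, φ=8.2, ψ=4.1, ω=6.7, ξ=6.7.
CropD regrets: 0.0, 8.3, 7.0, 7.7, 0.0 → max 8.3
CropB regrets: 4.8, 10.3, 0.0, 0.0, 8.6 → max 10.3
CropE regrets: 7.6, 0.0, 3.4, 10.1, 4.3 → max 10.1
Smallest max regret = 8.3 → CropD.

CropD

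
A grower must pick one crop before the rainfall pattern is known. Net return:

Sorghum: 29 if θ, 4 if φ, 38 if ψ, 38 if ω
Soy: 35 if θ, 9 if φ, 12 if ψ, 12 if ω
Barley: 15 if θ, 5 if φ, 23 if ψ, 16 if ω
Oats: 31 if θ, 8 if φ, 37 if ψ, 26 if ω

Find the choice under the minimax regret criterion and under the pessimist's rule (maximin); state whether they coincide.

Column bests: θ=35, φ=9, ψ=38, ω=38.
Sorghum regrets: 6, 5, 0, 0 → max 6
Soy regrets: 0, 0, 26, 26 → max 26
Barley regrets: 20, 4, 15, 22 → max 22
Oats regrets: 4, 1, 1, 12 → max 12
Smallest max regret = 6 → Sorghum.
Row minima: Sorghum=4, Soy=9, Barley=5, Oats=8
Best worst-case = 9 → Soy.

minimax regret → Sorghum; maximin → Soy (disagree)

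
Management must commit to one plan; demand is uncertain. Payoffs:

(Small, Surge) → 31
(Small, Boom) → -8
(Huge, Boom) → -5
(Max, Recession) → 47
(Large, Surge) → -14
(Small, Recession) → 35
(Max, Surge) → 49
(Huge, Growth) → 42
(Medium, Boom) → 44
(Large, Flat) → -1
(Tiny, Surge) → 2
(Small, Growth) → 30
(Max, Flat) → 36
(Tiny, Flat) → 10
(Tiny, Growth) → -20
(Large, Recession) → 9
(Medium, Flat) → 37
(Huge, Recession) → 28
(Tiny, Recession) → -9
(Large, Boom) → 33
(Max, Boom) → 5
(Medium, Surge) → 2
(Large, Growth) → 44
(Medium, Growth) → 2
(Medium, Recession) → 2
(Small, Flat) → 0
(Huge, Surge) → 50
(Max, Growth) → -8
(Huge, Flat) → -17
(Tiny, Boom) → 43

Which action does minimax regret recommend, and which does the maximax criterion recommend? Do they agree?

minimax regret → Medium; maximax → Huge (disagree)

Column bests: Recession=47, Flat=37, Growth=44, Boom=44, Surge=50.
Tiny regrets: 56, 27, 64, 1, 48 → max 64
Small regrets: 12, 37, 14, 52, 19 → max 52
Medium regrets: 45, 0, 42, 0, 48 → max 48
Large regrets: 38, 38, 0, 11, 64 → max 64
Huge regrets: 19, 54, 2, 49, 0 → max 54
Max regrets: 0, 1, 52, 39, 1 → max 52
Smallest max regret = 48 → Medium.
Row maxima: Tiny=43, Small=35, Medium=44, Large=44, Huge=50, Max=49
Best best-case = 50 → Huge.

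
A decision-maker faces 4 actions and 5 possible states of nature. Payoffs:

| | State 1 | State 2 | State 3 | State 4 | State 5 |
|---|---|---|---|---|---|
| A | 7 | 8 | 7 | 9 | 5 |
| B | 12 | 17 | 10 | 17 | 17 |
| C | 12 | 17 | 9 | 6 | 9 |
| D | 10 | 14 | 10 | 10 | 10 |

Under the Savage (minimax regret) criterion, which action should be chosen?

B

Column bests: State 1=12, State 2=17, State 3=10, State 4=17, State 5=17.
A regrets: 5, 9, 3, 8, 12 → max 12
B regrets: 0, 0, 0, 0, 0 → max 0
C regrets: 0, 0, 1, 11, 8 → max 11
D regrets: 2, 3, 0, 7, 7 → max 7
Smallest max regret = 0 → B.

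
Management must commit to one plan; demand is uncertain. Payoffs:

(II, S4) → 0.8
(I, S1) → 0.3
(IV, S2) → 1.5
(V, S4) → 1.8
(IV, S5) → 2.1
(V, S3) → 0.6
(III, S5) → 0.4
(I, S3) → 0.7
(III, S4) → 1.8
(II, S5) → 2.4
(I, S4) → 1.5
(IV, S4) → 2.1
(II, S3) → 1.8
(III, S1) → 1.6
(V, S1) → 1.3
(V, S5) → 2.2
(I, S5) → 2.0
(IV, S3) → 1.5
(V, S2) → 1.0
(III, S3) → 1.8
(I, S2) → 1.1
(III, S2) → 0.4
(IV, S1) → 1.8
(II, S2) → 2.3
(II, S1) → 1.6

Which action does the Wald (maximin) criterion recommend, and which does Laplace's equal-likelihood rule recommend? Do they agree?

maximin → IV; laplace → IV (agree)

Row minima: I=0.3, II=0.8, III=0.4, IV=1.5, V=0.6
Best worst-case = 1.5 → IV.
Row averages: I=1.12, II=1.78, III=1.2, IV=1.8, V=1.38
Highest average = 1.8 → IV.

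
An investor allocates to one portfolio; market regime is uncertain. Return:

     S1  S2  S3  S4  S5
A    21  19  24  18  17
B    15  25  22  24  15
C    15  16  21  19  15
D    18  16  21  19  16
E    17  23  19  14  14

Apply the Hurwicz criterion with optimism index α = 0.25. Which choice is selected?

A: 0.25·24 + 0.75·17 = 18.75
B: 0.25·25 + 0.75·15 = 17.5
C: 0.25·21 + 0.75·15 = 16.5
D: 0.25·21 + 0.75·16 = 17.25
E: 0.25·23 + 0.75·14 = 16.25
Highest Hurwicz score = 18.75 → A.

A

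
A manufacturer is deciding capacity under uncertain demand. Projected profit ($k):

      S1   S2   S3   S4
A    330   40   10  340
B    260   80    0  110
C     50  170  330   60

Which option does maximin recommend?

C

Row minima: A=10, B=0, C=50
Best worst-case = 50 → C.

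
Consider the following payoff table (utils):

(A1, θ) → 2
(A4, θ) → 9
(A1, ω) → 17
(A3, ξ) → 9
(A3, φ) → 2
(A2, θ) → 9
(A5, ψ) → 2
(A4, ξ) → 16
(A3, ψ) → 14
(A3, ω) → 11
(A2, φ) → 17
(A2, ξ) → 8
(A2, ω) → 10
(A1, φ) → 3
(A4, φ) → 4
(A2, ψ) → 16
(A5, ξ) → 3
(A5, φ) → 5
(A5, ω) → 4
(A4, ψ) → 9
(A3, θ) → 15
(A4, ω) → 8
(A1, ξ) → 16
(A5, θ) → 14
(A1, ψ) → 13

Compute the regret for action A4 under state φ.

Best payoff under φ is 17.
Regret = 17 − 4 = 13.

13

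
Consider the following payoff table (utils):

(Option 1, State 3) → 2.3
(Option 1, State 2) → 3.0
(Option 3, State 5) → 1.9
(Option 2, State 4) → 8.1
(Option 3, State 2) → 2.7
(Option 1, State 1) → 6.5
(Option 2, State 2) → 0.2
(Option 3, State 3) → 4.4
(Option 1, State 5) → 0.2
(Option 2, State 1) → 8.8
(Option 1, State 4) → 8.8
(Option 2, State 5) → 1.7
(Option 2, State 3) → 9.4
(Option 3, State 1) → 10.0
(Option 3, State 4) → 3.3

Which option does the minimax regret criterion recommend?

Column bests: State 1=10.0, State 2=3.0, State 3=9.4, State 4=8.8, State 5=1.9.
Option 1 regrets: 3.5, 0.0, 7.1, 0.0, 1.7 → max 7.1
Option 2 regrets: 1.2, 2.8, 0.0, 0.7, 0.2 → max 2.8
Option 3 regrets: 0.0, 0.3, 5.0, 5.5, 0.0 → max 5.5
Smallest max regret = 2.8 → Option 2.

Option 2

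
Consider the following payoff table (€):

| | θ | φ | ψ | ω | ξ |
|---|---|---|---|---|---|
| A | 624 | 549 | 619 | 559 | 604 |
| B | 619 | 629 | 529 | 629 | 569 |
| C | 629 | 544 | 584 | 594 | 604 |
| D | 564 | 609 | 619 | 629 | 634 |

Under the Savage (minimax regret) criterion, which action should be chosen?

Column bests: θ=629, φ=629, ψ=619, ω=629, ξ=634.
A regrets: 5, 80, 0, 70, 30 → max 80
B regrets: 10, 0, 90, 0, 65 → max 90
C regrets: 0, 85, 35, 35, 30 → max 85
D regrets: 65, 20, 0, 0, 0 → max 65
Smallest max regret = 65 → D.

D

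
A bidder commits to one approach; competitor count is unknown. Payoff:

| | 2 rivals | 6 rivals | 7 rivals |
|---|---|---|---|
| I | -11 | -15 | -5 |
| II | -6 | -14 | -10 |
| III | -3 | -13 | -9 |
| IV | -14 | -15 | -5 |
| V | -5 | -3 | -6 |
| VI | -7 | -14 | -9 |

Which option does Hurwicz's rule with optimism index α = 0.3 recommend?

V

I: 0.3·(-5) + 0.7·(-15) = -12
II: 0.3·(-6) + 0.7·(-14) = -11.6
III: 0.3·(-3) + 0.7·(-13) = -10
IV: 0.3·(-5) + 0.7·(-15) = -12
V: 0.3·(-3) + 0.7·(-6) = -5.1
VI: 0.3·(-7) + 0.7·(-14) = -11.9
Highest Hurwicz score = -5.1 → V.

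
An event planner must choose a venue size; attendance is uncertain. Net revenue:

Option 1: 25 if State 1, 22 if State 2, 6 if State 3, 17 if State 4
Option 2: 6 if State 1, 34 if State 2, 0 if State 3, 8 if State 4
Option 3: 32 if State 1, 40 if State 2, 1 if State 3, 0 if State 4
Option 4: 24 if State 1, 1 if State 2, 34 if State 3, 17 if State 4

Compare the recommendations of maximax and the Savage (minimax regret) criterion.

Row maxima: Option 1=25, Option 2=34, Option 3=40, Option 4=34
Best best-case = 40 → Option 3.
Column bests: State 1=32, State 2=40, State 3=34, State 4=17.
Option 1 regrets: 7, 18, 28, 0 → max 28
Option 2 regrets: 26, 6, 34, 9 → max 34
Option 3 regrets: 0, 0, 33, 17 → max 33
Option 4 regrets: 8, 39, 0, 0 → max 39
Smallest max regret = 28 → Option 1.

maximax → Option 3; minimax regret → Option 1 (disagree)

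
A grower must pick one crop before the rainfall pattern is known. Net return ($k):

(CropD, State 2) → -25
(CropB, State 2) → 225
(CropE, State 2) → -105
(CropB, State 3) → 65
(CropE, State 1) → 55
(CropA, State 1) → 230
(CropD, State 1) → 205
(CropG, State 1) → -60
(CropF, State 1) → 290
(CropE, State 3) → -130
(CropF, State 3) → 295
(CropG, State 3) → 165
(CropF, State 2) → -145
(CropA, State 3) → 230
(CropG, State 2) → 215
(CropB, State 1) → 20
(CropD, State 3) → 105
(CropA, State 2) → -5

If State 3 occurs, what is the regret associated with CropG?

Best payoff under State 3 is 295.
Regret = 295 − 165 = 130.

130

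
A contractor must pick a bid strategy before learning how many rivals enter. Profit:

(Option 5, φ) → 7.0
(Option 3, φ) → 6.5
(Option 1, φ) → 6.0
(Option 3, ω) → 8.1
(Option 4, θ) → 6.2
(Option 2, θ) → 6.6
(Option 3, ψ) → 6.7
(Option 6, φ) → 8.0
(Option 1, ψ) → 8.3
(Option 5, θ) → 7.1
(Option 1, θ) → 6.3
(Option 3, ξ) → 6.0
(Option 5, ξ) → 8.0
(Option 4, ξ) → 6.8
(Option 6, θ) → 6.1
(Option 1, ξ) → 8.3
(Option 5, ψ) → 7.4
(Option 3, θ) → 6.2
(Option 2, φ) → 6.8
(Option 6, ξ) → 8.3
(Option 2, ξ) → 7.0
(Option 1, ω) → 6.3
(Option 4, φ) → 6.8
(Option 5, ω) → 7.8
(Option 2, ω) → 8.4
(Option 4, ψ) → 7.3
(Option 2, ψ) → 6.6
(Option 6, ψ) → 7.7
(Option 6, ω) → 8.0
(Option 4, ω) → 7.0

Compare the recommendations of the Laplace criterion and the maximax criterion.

Row averages: Option 1=7.04, Option 2=7.08, Option 3=6.7, Option 4=6.82, Option 5=7.46, Option 6=7.62
Highest average = 7.62 → Option 6.
Row maxima: Option 1=8.3, Option 2=8.4, Option 3=8.1, Option 4=7.3, Option 5=8.0, Option 6=8.3
Best best-case = 8.4 → Option 2.

laplace → Option 6; maximax → Option 2 (disagree)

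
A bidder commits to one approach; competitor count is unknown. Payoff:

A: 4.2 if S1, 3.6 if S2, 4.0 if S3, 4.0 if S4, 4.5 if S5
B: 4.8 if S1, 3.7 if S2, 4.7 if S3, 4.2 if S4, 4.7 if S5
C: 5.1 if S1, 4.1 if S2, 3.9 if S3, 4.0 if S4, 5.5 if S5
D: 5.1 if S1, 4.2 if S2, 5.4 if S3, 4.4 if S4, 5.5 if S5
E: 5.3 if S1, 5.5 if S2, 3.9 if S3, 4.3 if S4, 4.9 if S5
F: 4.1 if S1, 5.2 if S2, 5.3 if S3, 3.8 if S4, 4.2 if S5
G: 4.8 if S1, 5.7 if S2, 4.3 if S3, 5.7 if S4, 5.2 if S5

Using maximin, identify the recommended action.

G

Row minima: A=3.6, B=3.7, C=3.9, D=4.2, E=3.9, F=3.8, G=4.3
Best worst-case = 4.3 → G.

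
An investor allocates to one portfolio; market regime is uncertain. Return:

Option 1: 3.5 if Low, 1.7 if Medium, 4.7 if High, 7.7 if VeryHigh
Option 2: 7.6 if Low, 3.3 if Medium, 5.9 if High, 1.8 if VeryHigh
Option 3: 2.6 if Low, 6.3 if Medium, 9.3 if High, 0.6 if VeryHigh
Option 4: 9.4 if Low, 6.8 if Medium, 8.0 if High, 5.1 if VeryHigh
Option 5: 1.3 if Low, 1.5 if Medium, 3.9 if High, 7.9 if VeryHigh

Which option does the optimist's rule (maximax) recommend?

Option 4

Row maxima: Option 1=7.7, Option 2=7.6, Option 3=9.3, Option 4=9.4, Option 5=7.9
Best best-case = 9.4 → Option 4.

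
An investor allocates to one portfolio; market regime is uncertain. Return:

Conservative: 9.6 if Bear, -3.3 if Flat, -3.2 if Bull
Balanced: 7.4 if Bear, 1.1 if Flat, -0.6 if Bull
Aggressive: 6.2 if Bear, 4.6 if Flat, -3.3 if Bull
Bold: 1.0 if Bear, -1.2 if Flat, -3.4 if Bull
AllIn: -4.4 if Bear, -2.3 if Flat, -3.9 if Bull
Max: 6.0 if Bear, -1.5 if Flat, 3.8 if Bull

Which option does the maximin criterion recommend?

Balanced

Row minima: Conservative=-3.3, Balanced=-0.6, Aggressive=-3.3, Bold=-3.4, AllIn=-4.4, Max=-1.5
Best worst-case = -0.6 → Balanced.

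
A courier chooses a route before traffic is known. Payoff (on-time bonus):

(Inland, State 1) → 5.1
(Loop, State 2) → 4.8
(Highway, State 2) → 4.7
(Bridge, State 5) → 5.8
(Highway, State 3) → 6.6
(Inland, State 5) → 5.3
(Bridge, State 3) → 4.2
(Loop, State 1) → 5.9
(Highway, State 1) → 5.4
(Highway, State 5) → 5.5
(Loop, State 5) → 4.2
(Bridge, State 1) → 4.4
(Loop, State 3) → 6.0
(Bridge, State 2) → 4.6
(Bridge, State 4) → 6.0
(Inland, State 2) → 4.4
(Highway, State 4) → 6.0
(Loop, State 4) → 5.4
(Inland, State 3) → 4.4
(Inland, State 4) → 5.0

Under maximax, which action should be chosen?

Row maxima: Highway=6.6, Inland=5.3, Bridge=6.0, Loop=6.0
Best best-case = 6.6 → Highway.

Highway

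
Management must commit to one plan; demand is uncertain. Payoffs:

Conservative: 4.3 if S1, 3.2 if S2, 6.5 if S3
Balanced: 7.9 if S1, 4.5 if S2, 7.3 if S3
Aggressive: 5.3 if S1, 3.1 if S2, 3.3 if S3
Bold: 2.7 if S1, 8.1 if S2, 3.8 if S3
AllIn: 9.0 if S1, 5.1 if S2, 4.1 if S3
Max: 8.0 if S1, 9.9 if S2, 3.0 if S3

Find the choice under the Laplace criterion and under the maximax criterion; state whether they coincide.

laplace → Max; maximax → Max (agree)

Row averages: Conservative=14/3, Balanced=197/30, Aggressive=3.9, Bold=73/15, AllIn=91/15, Max=209/30
Highest average = 209/30 → Max.
Row maxima: Conservative=6.5, Balanced=7.9, Aggressive=5.3, Bold=8.1, AllIn=9.0, Max=9.9
Best best-case = 9.9 → Max.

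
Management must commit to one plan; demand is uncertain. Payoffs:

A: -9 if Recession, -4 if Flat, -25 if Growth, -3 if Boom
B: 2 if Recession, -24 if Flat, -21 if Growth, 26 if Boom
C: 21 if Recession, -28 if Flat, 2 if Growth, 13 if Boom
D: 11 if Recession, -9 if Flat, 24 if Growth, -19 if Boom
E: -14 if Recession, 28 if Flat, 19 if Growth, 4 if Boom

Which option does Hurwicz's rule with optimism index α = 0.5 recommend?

A: 0.5·(-3) + 0.5·(-25) = -14
B: 0.5·26 + 0.5·(-24) = 1
C: 0.5·21 + 0.5·(-28) = -3.5
D: 0.5·24 + 0.5·(-19) = 2.5
E: 0.5·28 + 0.5·(-14) = 7
Highest Hurwicz score = 7 → E.

E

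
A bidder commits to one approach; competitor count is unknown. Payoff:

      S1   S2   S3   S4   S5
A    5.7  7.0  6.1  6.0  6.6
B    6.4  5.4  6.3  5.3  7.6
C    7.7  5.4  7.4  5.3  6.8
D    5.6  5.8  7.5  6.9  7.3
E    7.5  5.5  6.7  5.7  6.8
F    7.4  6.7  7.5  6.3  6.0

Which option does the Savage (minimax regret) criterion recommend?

E

Column bests: S1=7.7, S2=7.0, S3=7.5, S4=6.9, S5=7.6.
A regrets: 2.0, 0.0, 1.4, 0.9, 1.0 → max 2.0
B regrets: 1.3, 1.6, 1.2, 1.6, 0.0 → max 1.6
C regrets: 0.0, 1.6, 0.1, 1.6, 0.8 → max 1.6
D regrets: 2.1, 1.2, 0.0, 0.0, 0.3 → max 2.1
E regrets: 0.2, 1.5, 0.8, 1.2, 0.8 → max 1.5
F regrets: 0.3, 0.3, 0.0, 0.6, 1.6 → max 1.6
Smallest max regret = 1.5 → E.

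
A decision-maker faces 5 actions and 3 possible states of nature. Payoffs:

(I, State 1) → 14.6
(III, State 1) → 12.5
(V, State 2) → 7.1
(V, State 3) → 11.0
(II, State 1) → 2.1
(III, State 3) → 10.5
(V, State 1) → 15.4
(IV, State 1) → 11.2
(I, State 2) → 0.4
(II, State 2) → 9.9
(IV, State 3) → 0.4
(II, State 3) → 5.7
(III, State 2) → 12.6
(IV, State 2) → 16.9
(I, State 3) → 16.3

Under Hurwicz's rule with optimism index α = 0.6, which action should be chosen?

I: 0.6·16.3 + 0.4·0.4 = 9.94
II: 0.6·9.9 + 0.4·2.1 = 6.78
III: 0.6·12.6 + 0.4·10.5 = 11.76
IV: 0.6·16.9 + 0.4·0.4 = 10.3
V: 0.6·15.4 + 0.4·7.1 = 12.08
Highest Hurwicz score = 12.08 → V.

V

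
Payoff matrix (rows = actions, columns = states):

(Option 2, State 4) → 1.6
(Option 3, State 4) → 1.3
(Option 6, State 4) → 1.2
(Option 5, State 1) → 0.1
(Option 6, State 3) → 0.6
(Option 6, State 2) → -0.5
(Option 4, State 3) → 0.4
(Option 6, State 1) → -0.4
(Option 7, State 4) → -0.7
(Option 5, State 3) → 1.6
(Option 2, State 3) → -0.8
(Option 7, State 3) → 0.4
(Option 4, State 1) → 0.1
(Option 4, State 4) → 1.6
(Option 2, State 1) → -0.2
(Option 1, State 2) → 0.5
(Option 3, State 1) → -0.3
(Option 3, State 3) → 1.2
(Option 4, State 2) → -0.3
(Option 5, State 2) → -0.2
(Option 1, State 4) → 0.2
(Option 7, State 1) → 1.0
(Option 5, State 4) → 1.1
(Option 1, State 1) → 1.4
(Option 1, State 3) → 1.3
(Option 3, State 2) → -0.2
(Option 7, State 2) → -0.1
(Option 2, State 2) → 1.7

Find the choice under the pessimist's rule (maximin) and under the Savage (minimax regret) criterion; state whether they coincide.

maximin → Option 1; minimax regret → Option 1 (agree)

Row minima: Option 1=0.2, Option 2=-0.8, Option 3=-0.3, Option 4=-0.3, Option 5=-0.2, Option 6=-0.5, Option 7=-0.7
Best worst-case = 0.2 → Option 1.
Column bests: State 1=1.4, State 2=1.7, State 3=1.6, State 4=1.6.
Option 1 regrets: 0.0, 1.2, 0.3, 1.4 → max 1.4
Option 2 regrets: 1.6, 0.0, 2.4, 0.0 → max 2.4
Option 3 regrets: 1.7, 1.9, 0.4, 0.3 → max 1.9
Option 4 regrets: 1.3, 2.0, 1.2, 0.0 → max 2.0
Option 5 regrets: 1.3, 1.9, 0.0, 0.5 → max 1.9
Option 6 regrets: 1.8, 2.2, 1.0, 0.4 → max 2.2
Option 7 regrets: 0.4, 1.8, 1.2, 2.3 → max 2.3
Smallest max regret = 1.4 → Option 1.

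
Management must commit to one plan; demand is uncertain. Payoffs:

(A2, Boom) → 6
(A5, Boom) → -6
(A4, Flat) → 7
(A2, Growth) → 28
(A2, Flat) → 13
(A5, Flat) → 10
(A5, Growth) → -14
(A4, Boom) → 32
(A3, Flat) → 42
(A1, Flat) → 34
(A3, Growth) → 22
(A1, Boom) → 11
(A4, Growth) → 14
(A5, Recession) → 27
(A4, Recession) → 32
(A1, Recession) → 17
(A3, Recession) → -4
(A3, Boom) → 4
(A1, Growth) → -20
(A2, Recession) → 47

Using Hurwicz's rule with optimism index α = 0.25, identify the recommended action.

A2

A1: 0.25·34 + 0.75·(-20) = -6.5
A2: 0.25·47 + 0.75·6 = 16.25
A3: 0.25·42 + 0.75·(-4) = 7.5
A4: 0.25·32 + 0.75·7 = 13.25
A5: 0.25·27 + 0.75·(-14) = -3.75
Highest Hurwicz score = 16.25 → A2.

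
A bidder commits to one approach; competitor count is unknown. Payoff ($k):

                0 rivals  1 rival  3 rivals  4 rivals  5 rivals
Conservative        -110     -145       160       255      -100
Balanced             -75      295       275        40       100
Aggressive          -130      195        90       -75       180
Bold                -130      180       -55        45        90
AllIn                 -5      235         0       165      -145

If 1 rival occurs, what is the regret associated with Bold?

Best payoff under 1 rival is 295.
Regret = 295 − 180 = 115.

115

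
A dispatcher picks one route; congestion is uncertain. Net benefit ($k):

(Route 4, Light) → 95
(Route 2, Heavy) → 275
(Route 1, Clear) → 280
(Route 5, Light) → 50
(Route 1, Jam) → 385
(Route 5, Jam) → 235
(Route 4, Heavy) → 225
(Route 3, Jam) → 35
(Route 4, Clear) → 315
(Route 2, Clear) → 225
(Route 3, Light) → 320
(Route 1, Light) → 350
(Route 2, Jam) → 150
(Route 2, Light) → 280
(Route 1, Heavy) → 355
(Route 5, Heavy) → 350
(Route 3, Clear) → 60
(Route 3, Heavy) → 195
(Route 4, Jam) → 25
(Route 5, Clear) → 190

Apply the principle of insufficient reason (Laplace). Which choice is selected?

Row averages: Route 1=342.5, Route 2=232.5, Route 3=152.5, Route 4=165, Route 5=206.25
Highest average = 342.5 → Route 1.

Route 1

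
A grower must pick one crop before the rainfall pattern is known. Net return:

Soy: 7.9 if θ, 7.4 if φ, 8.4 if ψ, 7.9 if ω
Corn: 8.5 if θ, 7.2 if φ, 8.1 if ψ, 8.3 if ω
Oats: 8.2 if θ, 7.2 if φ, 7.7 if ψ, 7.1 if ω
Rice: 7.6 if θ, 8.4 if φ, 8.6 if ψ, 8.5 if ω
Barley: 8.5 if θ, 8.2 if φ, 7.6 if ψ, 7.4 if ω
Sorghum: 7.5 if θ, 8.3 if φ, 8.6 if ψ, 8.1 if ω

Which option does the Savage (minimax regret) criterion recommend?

Column bests: θ=8.5, φ=8.4, ψ=8.6, ω=8.5.
Soy regrets: 0.6, 1.0, 0.2, 0.6 → max 1.0
Corn regrets: 0.0, 1.2, 0.5, 0.2 → max 1.2
Oats regrets: 0.3, 1.2, 0.9, 1.4 → max 1.4
Rice regrets: 0.9, 0.0, 0.0, 0.0 → max 0.9
Barley regrets: 0.0, 0.2, 1.0, 1.1 → max 1.1
Sorghum regrets: 1.0, 0.1, 0.0, 0.4 → max 1.0
Smallest max regret = 0.9 → Rice.

Rice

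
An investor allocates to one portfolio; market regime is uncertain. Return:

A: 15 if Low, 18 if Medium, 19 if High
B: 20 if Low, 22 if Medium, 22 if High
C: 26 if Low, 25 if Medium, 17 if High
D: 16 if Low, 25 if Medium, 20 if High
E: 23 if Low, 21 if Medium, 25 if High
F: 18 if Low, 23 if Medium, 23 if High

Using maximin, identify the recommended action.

Row minima: A=15, B=20, C=17, D=16, E=21, F=18
Best worst-case = 21 → E.

E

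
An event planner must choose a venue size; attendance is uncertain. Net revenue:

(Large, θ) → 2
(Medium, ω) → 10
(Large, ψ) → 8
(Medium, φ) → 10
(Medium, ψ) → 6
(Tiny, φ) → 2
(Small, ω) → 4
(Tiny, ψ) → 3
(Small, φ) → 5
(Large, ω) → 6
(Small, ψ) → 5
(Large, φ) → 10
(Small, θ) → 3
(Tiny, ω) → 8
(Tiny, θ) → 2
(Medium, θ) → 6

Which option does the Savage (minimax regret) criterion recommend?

Medium

Column bests: θ=6, φ=10, ψ=8, ω=10.
Tiny regrets: 4, 8, 5, 2 → max 8
Small regrets: 3, 5, 3, 6 → max 6
Medium regrets: 0, 0, 2, 0 → max 2
Large regrets: 4, 0, 0, 4 → max 4
Smallest max regret = 2 → Medium.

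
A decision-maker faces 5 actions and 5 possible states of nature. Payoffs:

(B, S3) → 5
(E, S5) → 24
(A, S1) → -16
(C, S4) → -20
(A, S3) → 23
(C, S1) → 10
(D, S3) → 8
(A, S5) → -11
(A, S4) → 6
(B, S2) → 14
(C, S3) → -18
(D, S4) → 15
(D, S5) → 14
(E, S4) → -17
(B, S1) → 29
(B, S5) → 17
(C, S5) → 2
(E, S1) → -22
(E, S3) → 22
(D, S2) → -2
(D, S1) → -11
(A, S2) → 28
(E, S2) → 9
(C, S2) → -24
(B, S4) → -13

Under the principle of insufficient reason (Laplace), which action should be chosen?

Row averages: A=6, B=10.4, C=-10, D=4.8, E=3.2
Highest average = 10.4 → B.

B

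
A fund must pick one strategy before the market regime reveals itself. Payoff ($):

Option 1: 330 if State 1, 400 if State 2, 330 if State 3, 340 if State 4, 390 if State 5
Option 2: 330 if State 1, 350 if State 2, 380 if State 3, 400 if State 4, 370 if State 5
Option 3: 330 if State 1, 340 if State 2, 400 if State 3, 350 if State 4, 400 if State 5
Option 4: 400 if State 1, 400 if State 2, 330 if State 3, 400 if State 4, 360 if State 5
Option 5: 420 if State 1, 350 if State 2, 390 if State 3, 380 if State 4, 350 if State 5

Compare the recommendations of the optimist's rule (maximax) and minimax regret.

maximax → Option 5; minimax regret → Option 5 (agree)

Row maxima: Option 1=400, Option 2=400, Option 3=400, Option 4=400, Option 5=420
Best best-case = 420 → Option 5.
Column bests: State 1=420, State 2=400, State 3=400, State 4=400, State 5=400.
Option 1 regrets: 90, 0, 70, 60, 10 → max 90
Option 2 regrets: 90, 50, 20, 0, 30 → max 90
Option 3 regrets: 90, 60, 0, 50, 0 → max 90
Option 4 regrets: 20, 0, 70, 0, 40 → max 70
Option 5 regrets: 0, 50, 10, 20, 50 → max 50
Smallest max regret = 50 → Option 5.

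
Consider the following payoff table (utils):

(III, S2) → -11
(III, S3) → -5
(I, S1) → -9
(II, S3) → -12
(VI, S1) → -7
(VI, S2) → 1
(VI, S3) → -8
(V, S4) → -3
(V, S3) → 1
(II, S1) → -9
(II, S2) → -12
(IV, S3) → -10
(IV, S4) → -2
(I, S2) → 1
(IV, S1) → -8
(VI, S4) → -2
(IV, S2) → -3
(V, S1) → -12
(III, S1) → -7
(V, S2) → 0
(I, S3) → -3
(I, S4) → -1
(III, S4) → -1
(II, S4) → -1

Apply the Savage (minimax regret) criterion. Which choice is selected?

Column bests: S1=-7, S2=1, S3=1, S4=-1.
I regrets: 2, 0, 4, 0 → max 4
II regrets: 2, 13, 13, 0 → max 13
III regrets: 0, 12, 6, 0 → max 12
IV regrets: 1, 4, 11, 1 → max 11
V regrets: 5, 1, 0, 2 → max 5
VI regrets: 0, 0, 9, 1 → max 9
Smallest max regret = 4 → I.

I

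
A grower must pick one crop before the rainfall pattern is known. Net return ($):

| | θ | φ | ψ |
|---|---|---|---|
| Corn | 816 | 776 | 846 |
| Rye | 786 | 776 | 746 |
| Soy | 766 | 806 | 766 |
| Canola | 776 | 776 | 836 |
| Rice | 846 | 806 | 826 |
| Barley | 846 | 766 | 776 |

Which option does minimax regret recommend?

Column bests: θ=846, φ=806, ψ=846.
Corn regrets: 30, 30, 0 → max 30
Rye regrets: 60, 30, 100 → max 100
Soy regrets: 80, 0, 80 → max 80
Canola regrets: 70, 30, 10 → max 70
Rice regrets: 0, 0, 20 → max 20
Barley regrets: 0, 40, 70 → max 70
Smallest max regret = 20 → Rice.

Rice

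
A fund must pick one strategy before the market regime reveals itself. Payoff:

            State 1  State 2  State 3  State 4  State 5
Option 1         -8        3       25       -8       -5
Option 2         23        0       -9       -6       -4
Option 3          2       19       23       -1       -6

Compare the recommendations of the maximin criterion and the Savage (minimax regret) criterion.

maximin → Option 3; minimax regret → Option 3 (agree)

Row minima: Option 1=-8, Option 2=-9, Option 3=-6
Best worst-case = -6 → Option 3.
Column bests: State 1=23, State 2=19, State 3=25, State 4=-1, State 5=-4.
Option 1 regrets: 31, 16, 0, 7, 1 → max 31
Option 2 regrets: 0, 19, 34, 5, 0 → max 34
Option 3 regrets: 21, 0, 2, 0, 2 → max 21
Smallest max regret = 21 → Option 3.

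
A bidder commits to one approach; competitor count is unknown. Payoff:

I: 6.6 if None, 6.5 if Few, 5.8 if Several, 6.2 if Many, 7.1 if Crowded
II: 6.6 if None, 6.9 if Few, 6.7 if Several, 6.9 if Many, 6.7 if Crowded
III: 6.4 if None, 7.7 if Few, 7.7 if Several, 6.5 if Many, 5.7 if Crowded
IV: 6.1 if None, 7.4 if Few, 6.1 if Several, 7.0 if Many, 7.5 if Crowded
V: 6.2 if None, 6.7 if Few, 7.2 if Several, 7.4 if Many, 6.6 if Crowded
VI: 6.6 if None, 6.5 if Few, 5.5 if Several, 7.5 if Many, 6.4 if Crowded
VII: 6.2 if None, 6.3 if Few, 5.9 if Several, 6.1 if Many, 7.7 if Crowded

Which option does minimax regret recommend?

Column bests: None=6.6, Few=7.7, Several=7.7, Many=7.5, Crowded=7.7.
I regrets: 0.0, 1.2, 1.9, 1.3, 0.6 → max 1.9
II regrets: 0.0, 0.8, 1.0, 0.6, 1.0 → max 1.0
III regrets: 0.2, 0.0, 0.0, 1.0, 2.0 → max 2.0
IV regrets: 0.5, 0.3, 1.6, 0.5, 0.2 → max 1.6
V regrets: 0.4, 1.0, 0.5, 0.1, 1.1 → max 1.1
VI regrets: 0.0, 1.2, 2.2, 0.0, 1.3 → max 2.2
VII regrets: 0.4, 1.4, 1.8, 1.4, 0.0 → max 1.8
Smallest max regret = 1.0 → II.

II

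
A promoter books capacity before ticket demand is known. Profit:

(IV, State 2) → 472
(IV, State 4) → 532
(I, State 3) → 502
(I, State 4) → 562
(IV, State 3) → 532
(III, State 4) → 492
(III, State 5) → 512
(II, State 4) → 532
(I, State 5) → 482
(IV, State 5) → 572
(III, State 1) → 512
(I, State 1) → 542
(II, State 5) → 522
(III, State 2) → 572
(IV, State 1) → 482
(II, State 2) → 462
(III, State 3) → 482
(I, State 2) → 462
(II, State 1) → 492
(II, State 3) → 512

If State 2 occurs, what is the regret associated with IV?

100

Best payoff under State 2 is 572.
Regret = 572 − 472 = 100.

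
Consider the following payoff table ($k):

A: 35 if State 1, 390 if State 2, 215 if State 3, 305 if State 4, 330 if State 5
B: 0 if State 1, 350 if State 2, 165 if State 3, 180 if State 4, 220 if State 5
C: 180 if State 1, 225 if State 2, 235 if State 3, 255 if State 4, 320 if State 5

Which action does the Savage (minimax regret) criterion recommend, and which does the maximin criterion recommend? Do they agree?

minimax regret → A; maximin → C (disagree)

Column bests: State 1=180, State 2=390, State 3=235, State 4=305, State 5=330.
A regrets: 145, 0, 20, 0, 0 → max 145
B regrets: 180, 40, 70, 125, 110 → max 180
C regrets: 0, 165, 0, 50, 10 → max 165
Smallest max regret = 145 → A.
Row minima: A=35, B=0, C=180
Best worst-case = 180 → C.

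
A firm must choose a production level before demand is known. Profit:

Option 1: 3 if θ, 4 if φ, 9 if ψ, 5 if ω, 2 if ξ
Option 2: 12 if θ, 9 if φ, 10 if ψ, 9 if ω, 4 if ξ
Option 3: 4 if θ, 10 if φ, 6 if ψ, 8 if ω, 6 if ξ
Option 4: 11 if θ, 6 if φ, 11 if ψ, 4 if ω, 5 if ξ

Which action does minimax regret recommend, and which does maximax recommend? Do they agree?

Column bests: θ=12, φ=10, ψ=11, ω=9, ξ=6.
Option 1 regrets: 9, 6, 2, 4, 4 → max 9
Option 2 regrets: 0, 1, 1, 0, 2 → max 2
Option 3 regrets: 8, 0, 5, 1, 0 → max 8
Option 4 regrets: 1, 4, 0, 5, 1 → max 5
Smallest max regret = 2 → Option 2.
Row maxima: Option 1=9, Option 2=12, Option 3=10, Option 4=11
Best best-case = 12 → Option 2.

minimax regret → Option 2; maximax → Option 2 (agree)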